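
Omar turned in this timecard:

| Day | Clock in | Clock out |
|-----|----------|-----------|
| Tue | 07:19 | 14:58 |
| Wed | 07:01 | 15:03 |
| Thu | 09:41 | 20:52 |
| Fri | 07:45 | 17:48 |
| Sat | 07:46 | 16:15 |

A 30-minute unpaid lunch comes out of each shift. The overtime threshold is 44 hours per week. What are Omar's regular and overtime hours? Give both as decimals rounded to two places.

Tue: 07:19–14:58 = 7 h 39 min; less 30 min break → 7 h 9 min
Wed: 07:01–15:03 = 8 h 2 min; less 30 min break → 7 h 32 min
Thu: 09:41–20:52 = 11 h 11 min; less 30 min break → 10 h 41 min
Fri: 07:45–17:48 = 10 h 3 min; less 30 min break → 9 h 33 min
Sat: 07:46–16:15 = 8 h 29 min; less 30 min break → 7 h 59 min
Total worked: 42 h 54 min = 42.90 h.
Threshold 44 h → overtime 0 h 0 min, regular 42 h 54 min.

Regular 42.90 hours, overtime 0.00 hours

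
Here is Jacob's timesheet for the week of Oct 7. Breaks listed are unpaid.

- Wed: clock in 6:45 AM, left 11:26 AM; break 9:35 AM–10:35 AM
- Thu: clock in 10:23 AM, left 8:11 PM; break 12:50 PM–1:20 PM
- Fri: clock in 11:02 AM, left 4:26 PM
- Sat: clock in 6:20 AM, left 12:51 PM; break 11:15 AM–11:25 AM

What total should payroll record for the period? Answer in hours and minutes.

Wed: 6:45 AM–11:26 AM = 4 h 41 min; less 60 min break → 3 h 41 min
Thu: 10:23 AM–8:11 PM = 9 h 48 min; less 30 min break → 9 h 18 min
Fri: 11:02 AM–4:26 PM = 5 h 24 min
Sat: 6:20 AM–12:51 PM = 6 h 31 min; less 10 min break → 6 h 21 min
Total: 3 h 41 min + 9 h 18 min + 5 h 24 min + 6 h 21 min = 24 h 44 min.

24 h 44 min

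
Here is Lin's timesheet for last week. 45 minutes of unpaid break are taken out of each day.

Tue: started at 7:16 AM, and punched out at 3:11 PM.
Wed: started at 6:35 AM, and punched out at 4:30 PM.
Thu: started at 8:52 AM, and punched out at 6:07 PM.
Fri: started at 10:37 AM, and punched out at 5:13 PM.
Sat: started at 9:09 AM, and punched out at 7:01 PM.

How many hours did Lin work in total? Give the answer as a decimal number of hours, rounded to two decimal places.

39.80 hours

Tue: 7:16 AM–3:11 PM = 7 h 55 min; less 45 min break → 7 h 10 min
Wed: 6:35 AM–4:30 PM = 9 h 55 min; less 45 min break → 9 h 10 min
Thu: 8:52 AM–6:07 PM = 9 h 15 min; less 45 min break → 8 h 30 min
Fri: 10:37 AM–5:13 PM = 6 h 36 min; less 45 min break → 5 h 51 min
Sat: 9:09 AM–7:01 PM = 9 h 52 min; less 45 min break → 9 h 7 min
Total: 7 h 10 min + 9 h 10 min + 8 h 30 min + 5 h 51 min + 9 h 7 min = 39 h 48 min.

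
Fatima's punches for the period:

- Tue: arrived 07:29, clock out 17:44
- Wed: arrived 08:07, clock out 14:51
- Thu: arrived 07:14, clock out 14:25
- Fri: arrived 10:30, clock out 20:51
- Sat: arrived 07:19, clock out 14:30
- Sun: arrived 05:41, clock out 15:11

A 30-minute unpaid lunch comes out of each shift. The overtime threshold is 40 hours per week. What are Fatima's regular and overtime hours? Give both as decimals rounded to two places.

Regular 40.00 hours, overtime 8.20 hours

Tue: 07:29–17:44 = 10 h 15 min; less 30 min break → 9 h 45 min
Wed: 08:07–14:51 = 6 h 44 min; less 30 min break → 6 h 14 min
Thu: 07:14–14:25 = 7 h 11 min; less 30 min break → 6 h 41 min
Fri: 10:30–20:51 = 10 h 21 min; less 30 min break → 9 h 51 min
Sat: 07:19–14:30 = 7 h 11 min; less 30 min break → 6 h 41 min
Sun: 05:41–15:11 = 9 h 30 min; less 30 min break → 9 h 0 min
Total worked: 48 h 12 min = 48.20 h.
Threshold 40 h → overtime 8 h 12 min, regular 40 h 0 min.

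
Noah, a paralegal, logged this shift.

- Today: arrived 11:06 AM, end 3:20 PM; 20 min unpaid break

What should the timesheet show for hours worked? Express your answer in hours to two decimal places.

Today: 11:06 AM–3:20 PM = 4 h 14 min; less 20 min break → 3 h 54 min

3.90 hours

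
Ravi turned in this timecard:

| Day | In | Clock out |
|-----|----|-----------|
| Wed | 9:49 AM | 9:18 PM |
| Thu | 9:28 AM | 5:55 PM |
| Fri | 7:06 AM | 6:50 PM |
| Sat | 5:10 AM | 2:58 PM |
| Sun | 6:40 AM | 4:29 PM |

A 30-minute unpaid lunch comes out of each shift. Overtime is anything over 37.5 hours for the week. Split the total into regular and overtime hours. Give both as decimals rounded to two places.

Regular 37.50 hours, overtime 11.28 hours

Wed: 9:49 AM–9:18 PM = 11 h 29 min; less 30 min break → 10 h 59 min
Thu: 9:28 AM–5:55 PM = 8 h 27 min; less 30 min break → 7 h 57 min
Fri: 7:06 AM–6:50 PM = 11 h 44 min; less 30 min break → 11 h 14 min
Sat: 5:10 AM–2:58 PM = 9 h 48 min; less 30 min break → 9 h 18 min
Sun: 6:40 AM–4:29 PM = 9 h 49 min; less 30 min break → 9 h 19 min
Total worked: 48 h 47 min = 48.78 h.
Threshold 37.5 h → overtime 11 h 17 min, regular 37 h 30 min.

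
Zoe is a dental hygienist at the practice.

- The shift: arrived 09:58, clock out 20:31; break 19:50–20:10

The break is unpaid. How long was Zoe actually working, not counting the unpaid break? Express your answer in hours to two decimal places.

The shift: 09:58–20:31 = 10 h 33 min; less 20 min break → 10 h 13 min

10.22 hours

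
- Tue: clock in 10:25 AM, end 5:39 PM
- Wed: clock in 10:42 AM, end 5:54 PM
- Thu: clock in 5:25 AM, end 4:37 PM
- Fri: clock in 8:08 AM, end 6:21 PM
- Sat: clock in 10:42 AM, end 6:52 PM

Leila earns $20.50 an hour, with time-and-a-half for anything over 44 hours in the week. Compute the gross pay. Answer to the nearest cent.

Tue: 10:25 AM–5:39 PM = 7 h 14 min
Wed: 10:42 AM–5:54 PM = 7 h 12 min
Thu: 5:25 AM–4:37 PM = 11 h 12 min
Fri: 8:08 AM–6:21 PM = 10 h 13 min
Sat: 10:42 AM–6:52 PM = 8 h 10 min
Total worked: 44 h 1 min = 2641 min.
Regular 44 h 0 min = 2640 min at $20.50/h; overtime 0 h 1 min = 1 min at $30.75/h.
Pay = (2640 × $20.50 + 1 × $30.75) ÷ 60 = $902.51.

$902.51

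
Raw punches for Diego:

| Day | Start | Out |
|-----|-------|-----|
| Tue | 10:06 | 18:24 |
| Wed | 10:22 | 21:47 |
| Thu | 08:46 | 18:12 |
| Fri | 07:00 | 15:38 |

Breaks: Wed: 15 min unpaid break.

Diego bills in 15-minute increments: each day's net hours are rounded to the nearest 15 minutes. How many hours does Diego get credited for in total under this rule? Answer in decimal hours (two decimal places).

37.75 hours

Tue: 10:06–18:24 = 8 h 18 min → rounds to 8 h 15 min
Wed: 10:22–21:47 = 11 h 25 min − 15 min = 11 h 10 min → rounds to 11 h 15 min
Thu: 08:46–18:12 = 9 h 26 min → rounds to 9 h 30 min
Fri: 07:00–15:38 = 8 h 38 min → rounds to 8 h 45 min
Total credited: 37 h 45 min.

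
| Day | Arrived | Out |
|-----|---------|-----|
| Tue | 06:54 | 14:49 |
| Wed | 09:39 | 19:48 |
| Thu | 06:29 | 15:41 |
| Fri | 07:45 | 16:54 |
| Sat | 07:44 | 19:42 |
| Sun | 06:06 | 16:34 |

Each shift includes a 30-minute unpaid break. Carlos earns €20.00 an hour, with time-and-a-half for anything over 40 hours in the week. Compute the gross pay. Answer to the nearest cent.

Tue: 06:54–14:49 = 7 h 55 min; less 30 min break → 7 h 25 min
Wed: 09:39–19:48 = 10 h 9 min; less 30 min break → 9 h 39 min
Thu: 06:29–15:41 = 9 h 12 min; less 30 min break → 8 h 42 min
Fri: 07:45–16:54 = 9 h 9 min; less 30 min break → 8 h 39 min
Sat: 07:44–19:42 = 11 h 58 min; less 30 min break → 11 h 28 min
Sun: 06:06–16:34 = 10 h 28 min; less 30 min break → 9 h 58 min
Total worked: 55 h 51 min = 3351 min.
Regular 40 h 0 min = 2400 min at €20.00/h; overtime 15 h 51 min = 951 min at €30.00/h.
Pay = (2400 × €20.00 + 951 × €30.00) ÷ 60 = €1275.50.

€1275.50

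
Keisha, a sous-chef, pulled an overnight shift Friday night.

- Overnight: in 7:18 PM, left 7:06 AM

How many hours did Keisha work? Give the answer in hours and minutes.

Overnight: 7:18 PM → midnight = 4 h 42 min; midnight → 7:06 AM = 7 h 6 min; span 11 h 48 min

11 h 48 min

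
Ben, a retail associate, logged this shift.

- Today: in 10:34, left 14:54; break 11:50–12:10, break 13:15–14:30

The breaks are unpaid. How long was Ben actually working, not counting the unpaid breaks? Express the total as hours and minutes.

Today: 10:34–14:54 = 4 h 20 min; less 95 min break → 2 h 45 min

2 h 45 min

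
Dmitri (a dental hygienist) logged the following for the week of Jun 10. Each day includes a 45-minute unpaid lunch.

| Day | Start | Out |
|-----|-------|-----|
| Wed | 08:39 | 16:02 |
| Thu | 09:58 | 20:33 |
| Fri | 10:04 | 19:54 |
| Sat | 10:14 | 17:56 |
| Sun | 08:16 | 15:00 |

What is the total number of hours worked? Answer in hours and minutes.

38 h 29 min

Wed: 08:39–16:02 = 7 h 23 min; less 45 min break → 6 h 38 min
Thu: 09:58–20:33 = 10 h 35 min; less 45 min break → 9 h 50 min
Fri: 10:04–19:54 = 9 h 50 min; less 45 min break → 9 h 5 min
Sat: 10:14–17:56 = 7 h 42 min; less 45 min break → 6 h 57 min
Sun: 08:16–15:00 = 6 h 44 min; less 45 min break → 5 h 59 min
Total: 6 h 38 min + 9 h 50 min + 9 h 5 min + 6 h 57 min + 5 h 59 min = 38 h 29 min.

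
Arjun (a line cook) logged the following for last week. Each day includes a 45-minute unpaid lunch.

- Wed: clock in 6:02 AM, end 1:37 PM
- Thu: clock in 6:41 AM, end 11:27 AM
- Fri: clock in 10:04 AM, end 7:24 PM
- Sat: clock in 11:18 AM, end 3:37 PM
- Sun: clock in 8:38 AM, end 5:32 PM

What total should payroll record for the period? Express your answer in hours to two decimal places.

31.15 hours

Wed: 6:02 AM–1:37 PM = 7 h 35 min; less 45 min break → 6 h 50 min
Thu: 6:41 AM–11:27 AM = 4 h 46 min; less 45 min break → 4 h 1 min
Fri: 10:04 AM–7:24 PM = 9 h 20 min; less 45 min break → 8 h 35 min
Sat: 11:18 AM–3:37 PM = 4 h 19 min; less 45 min break → 3 h 34 min
Sun: 8:38 AM–5:32 PM = 8 h 54 min; less 45 min break → 8 h 9 min
Total: 6 h 50 min + 4 h 1 min + 8 h 35 min + 3 h 34 min + 8 h 9 min = 31 h 9 min.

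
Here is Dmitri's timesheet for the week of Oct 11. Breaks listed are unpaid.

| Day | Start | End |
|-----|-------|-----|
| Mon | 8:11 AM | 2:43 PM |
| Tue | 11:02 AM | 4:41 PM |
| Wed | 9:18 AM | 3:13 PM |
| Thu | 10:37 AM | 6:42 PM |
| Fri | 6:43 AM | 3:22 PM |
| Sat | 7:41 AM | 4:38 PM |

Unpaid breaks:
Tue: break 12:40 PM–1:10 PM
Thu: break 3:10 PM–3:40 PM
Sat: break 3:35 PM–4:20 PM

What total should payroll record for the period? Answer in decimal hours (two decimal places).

42.03 hours

Mon: 8:11 AM–2:43 PM = 6 h 32 min
Tue: 11:02 AM–4:41 PM = 5 h 39 min; less 30 min break → 5 h 9 min
Wed: 9:18 AM–3:13 PM = 5 h 55 min
Thu: 10:37 AM–6:42 PM = 8 h 5 min; less 30 min break → 7 h 35 min
Fri: 6:43 AM–3:22 PM = 8 h 39 min
Sat: 7:41 AM–4:38 PM = 8 h 57 min; less 45 min break → 8 h 12 min
Total: 6 h 32 min + 5 h 9 min + 5 h 55 min + 7 h 35 min + 8 h 39 min + 8 h 12 min = 42 h 2 min.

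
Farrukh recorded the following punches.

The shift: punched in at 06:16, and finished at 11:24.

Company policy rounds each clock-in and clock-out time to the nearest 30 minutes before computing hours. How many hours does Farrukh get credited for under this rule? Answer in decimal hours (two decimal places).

5.00 hours

The shift: in 06:16→06:30, out 11:24→11:30; 5 h 0 min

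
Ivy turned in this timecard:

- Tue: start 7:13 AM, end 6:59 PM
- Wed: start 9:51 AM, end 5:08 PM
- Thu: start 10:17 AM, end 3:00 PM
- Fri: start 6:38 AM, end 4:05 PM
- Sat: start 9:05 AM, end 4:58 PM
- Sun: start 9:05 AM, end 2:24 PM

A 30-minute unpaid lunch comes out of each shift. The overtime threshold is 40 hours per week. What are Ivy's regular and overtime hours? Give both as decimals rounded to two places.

Regular 40.00 hours, overtime 3.42 hours

Tue: 7:13 AM–6:59 PM = 11 h 46 min; less 30 min break → 11 h 16 min
Wed: 9:51 AM–5:08 PM = 7 h 17 min; less 30 min break → 6 h 47 min
Thu: 10:17 AM–3:00 PM = 4 h 43 min; less 30 min break → 4 h 13 min
Fri: 6:38 AM–4:05 PM = 9 h 27 min; less 30 min break → 8 h 57 min
Sat: 9:05 AM–4:58 PM = 7 h 53 min; less 30 min break → 7 h 23 min
Sun: 9:05 AM–2:24 PM = 5 h 19 min; less 30 min break → 4 h 49 min
Total worked: 43 h 25 min = 43.42 h.
Threshold 40 h → overtime 3 h 25 min, regular 40 h 0 min.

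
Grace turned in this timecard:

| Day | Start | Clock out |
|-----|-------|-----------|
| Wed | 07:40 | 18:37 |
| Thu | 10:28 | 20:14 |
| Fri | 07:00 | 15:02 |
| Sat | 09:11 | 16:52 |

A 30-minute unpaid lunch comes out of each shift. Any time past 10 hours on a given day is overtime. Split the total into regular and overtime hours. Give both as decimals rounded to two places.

Regular 33.98 hours, overtime 0.45 hours

Wed: 07:40–18:37 = 10 h 57 min; less 30 min break → 10 h 27 min
Thu: 10:28–20:14 = 9 h 46 min; less 30 min break → 9 h 16 min
Fri: 07:00–15:02 = 8 h 2 min; less 30 min break → 7 h 32 min
Sat: 09:11–16:52 = 7 h 41 min; less 30 min break → 7 h 11 min
Wed reg 10 h 0 min / OT 0 h 27 min; Thu reg 9 h 16 min / OT 0 h 0 min; Fri reg 7 h 32 min / OT 0 h 0 min; Sat reg 7 h 11 min / OT 0 h 0 min.
Totals: regular 33 h 59 min, overtime 0 h 27 min.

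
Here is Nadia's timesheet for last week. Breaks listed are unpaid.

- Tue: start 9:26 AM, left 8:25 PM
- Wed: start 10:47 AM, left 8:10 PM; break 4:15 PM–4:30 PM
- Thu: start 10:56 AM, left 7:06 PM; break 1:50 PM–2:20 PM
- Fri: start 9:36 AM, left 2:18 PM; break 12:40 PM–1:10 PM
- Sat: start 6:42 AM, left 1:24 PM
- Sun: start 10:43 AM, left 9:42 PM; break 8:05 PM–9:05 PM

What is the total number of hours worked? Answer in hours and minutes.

48 h 40 min

Tue: 9:26 AM–8:25 PM = 10 h 59 min
Wed: 10:47 AM–8:10 PM = 9 h 23 min; less 15 min break → 9 h 8 min
Thu: 10:56 AM–7:06 PM = 8 h 10 min; less 30 min break → 7 h 40 min
Fri: 9:36 AM–2:18 PM = 4 h 42 min; less 30 min break → 4 h 12 min
Sat: 6:42 AM–1:24 PM = 6 h 42 min
Sun: 10:43 AM–9:42 PM = 10 h 59 min; less 60 min break → 9 h 59 min
Total: 10 h 59 min + 9 h 8 min + 7 h 40 min + 4 h 12 min + 6 h 42 min + 9 h 59 min = 48 h 40 min.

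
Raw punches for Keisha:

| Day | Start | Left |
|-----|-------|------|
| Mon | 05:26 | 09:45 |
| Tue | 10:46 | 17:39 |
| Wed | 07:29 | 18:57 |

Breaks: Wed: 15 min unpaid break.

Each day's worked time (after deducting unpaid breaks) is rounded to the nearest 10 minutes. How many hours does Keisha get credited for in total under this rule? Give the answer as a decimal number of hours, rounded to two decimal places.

Mon: 05:26–09:45 = 4 h 19 min → rounds to 4 h 20 min
Tue: 10:46–17:39 = 6 h 53 min → rounds to 6 h 50 min
Wed: 07:29–18:57 = 11 h 28 min − 15 min = 11 h 13 min → rounds to 11 h 10 min
Total credited: 22 h 20 min.

22.33 hours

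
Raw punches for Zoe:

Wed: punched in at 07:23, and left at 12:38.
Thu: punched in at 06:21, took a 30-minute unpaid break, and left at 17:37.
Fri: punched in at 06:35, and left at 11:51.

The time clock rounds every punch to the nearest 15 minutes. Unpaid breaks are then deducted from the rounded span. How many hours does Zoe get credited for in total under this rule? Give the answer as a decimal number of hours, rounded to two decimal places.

Wed: in 07:23→07:30, out 12:38→12:45; 5 h 15 min
Thu: in 06:21→06:15, out 17:37→17:30; 11 h 15 min − 30 min = 10 h 45 min
Fri: in 06:35→06:30, out 11:51→11:45; 5 h 15 min
Total credited: 21 h 15 min.

21.25 hours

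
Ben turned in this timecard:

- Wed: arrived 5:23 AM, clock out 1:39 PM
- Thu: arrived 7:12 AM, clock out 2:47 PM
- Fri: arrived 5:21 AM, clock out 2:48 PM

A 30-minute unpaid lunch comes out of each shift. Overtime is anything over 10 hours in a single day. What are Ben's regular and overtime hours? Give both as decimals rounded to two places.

Wed: 5:23 AM–1:39 PM = 8 h 16 min; less 30 min break → 7 h 46 min
Thu: 7:12 AM–2:47 PM = 7 h 35 min; less 30 min break → 7 h 5 min
Fri: 5:21 AM–2:48 PM = 9 h 27 min; less 30 min break → 8 h 57 min
Wed reg 7 h 46 min / OT 0 h 0 min; Thu reg 7 h 5 min / OT 0 h 0 min; Fri reg 8 h 57 min / OT 0 h 0 min.
Totals: regular 23 h 48 min, overtime 0 h 0 min.

Regular 23.80 hours, overtime 0.00 hours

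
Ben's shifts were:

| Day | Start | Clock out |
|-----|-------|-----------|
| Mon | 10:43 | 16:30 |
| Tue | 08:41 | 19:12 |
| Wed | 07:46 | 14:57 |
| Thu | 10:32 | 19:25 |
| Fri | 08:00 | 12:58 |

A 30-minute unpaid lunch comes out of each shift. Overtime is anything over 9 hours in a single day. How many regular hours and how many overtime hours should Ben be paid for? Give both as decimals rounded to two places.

Regular 33.82 hours, overtime 1.02 hours

Mon: 10:43–16:30 = 5 h 47 min; less 30 min break → 5 h 17 min
Tue: 08:41–19:12 = 10 h 31 min; less 30 min break → 10 h 1 min
Wed: 07:46–14:57 = 7 h 11 min; less 30 min break → 6 h 41 min
Thu: 10:32–19:25 = 8 h 53 min; less 30 min break → 8 h 23 min
Fri: 08:00–12:58 = 4 h 58 min; less 30 min break → 4 h 28 min
Mon reg 5 h 17 min / OT 0 h 0 min; Tue reg 9 h 0 min / OT 1 h 1 min; Wed reg 6 h 41 min / OT 0 h 0 min; Thu reg 8 h 23 min / OT 0 h 0 min; Fri reg 4 h 28 min / OT 0 h 0 min.
Totals: regular 33 h 49 min, overtime 1 h 1 min.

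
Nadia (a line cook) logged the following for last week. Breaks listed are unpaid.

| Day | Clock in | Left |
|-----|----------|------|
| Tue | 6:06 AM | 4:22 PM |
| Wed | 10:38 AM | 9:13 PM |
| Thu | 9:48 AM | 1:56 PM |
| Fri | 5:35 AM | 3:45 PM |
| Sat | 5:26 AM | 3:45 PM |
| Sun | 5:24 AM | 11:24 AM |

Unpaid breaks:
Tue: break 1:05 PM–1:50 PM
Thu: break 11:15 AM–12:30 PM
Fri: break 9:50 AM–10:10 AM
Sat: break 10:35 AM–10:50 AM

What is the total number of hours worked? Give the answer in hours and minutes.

Tue: 6:06 AM–4:22 PM = 10 h 16 min; less 45 min break → 9 h 31 min
Wed: 10:38 AM–9:13 PM = 10 h 35 min
Thu: 9:48 AM–1:56 PM = 4 h 8 min; less 75 min break → 2 h 53 min
Fri: 5:35 AM–3:45 PM = 10 h 10 min; less 20 min break → 9 h 50 min
Sat: 5:26 AM–3:45 PM = 10 h 19 min; less 15 min break → 10 h 4 min
Sun: 5:24 AM–11:24 AM = 6 h 0 min
Total: 9 h 31 min + 10 h 35 min + 2 h 53 min + 9 h 50 min + 10 h 4 min + 6 h 0 min = 48 h 53 min.

48 h 53 min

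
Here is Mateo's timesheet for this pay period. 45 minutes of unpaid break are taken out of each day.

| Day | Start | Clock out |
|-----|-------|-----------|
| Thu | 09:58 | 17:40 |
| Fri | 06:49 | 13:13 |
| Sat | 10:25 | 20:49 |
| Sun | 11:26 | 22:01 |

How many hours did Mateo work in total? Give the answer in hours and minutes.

Thu: 09:58–17:40 = 7 h 42 min; less 45 min break → 6 h 57 min
Fri: 06:49–13:13 = 6 h 24 min; less 45 min break → 5 h 39 min
Sat: 10:25–20:49 = 10 h 24 min; less 45 min break → 9 h 39 min
Sun: 11:26–22:01 = 10 h 35 min; less 45 min break → 9 h 50 min
Total: 6 h 57 min + 5 h 39 min + 9 h 39 min + 9 h 50 min = 32 h 5 min.

32 h 5 min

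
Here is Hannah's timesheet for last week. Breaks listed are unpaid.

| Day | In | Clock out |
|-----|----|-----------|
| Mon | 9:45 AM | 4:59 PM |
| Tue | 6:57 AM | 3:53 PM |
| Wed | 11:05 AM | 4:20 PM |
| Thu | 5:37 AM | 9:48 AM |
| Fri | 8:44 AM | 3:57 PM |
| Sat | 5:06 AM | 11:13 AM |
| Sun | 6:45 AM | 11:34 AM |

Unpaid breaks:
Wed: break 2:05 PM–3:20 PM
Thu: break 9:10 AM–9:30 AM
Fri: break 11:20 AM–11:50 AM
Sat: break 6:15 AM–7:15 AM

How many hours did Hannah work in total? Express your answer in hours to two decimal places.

Mon: 9:45 AM–4:59 PM = 7 h 14 min
Tue: 6:57 AM–3:53 PM = 8 h 56 min
Wed: 11:05 AM–4:20 PM = 5 h 15 min; less 75 min break → 4 h 0 min
Thu: 5:37 AM–9:48 AM = 4 h 11 min; less 20 min break → 3 h 51 min
Fri: 8:44 AM–3:57 PM = 7 h 13 min; less 30 min break → 6 h 43 min
Sat: 5:06 AM–11:13 AM = 6 h 7 min; less 60 min break → 5 h 7 min
Sun: 6:45 AM–11:34 AM = 4 h 49 min
Total: 7 h 14 min + 8 h 56 min + 4 h 0 min + 3 h 51 min + 6 h 43 min + 5 h 7 min + 4 h 49 min = 40 h 40 min.

40.67 hours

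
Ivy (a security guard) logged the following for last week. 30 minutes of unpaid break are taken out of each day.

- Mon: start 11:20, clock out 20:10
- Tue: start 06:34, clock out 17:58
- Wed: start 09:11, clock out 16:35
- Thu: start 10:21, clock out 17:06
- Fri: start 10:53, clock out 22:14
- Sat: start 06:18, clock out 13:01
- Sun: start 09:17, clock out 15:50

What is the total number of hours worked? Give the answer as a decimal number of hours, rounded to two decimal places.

Mon: 11:20–20:10 = 8 h 50 min; less 30 min break → 8 h 20 min
Tue: 06:34–17:58 = 11 h 24 min; less 30 min break → 10 h 54 min
Wed: 09:11–16:35 = 7 h 24 min; less 30 min break → 6 h 54 min
Thu: 10:21–17:06 = 6 h 45 min; less 30 min break → 6 h 15 min
Fri: 10:53–22:14 = 11 h 21 min; less 30 min break → 10 h 51 min
Sat: 06:18–13:01 = 6 h 43 min; less 30 min break → 6 h 13 min
Sun: 09:17–15:50 = 6 h 33 min; less 30 min break → 6 h 3 min
Total: 8 h 20 min + 10 h 54 min + 6 h 54 min + 6 h 15 min + 10 h 51 min + 6 h 13 min + 6 h 3 min = 55 h 30 min.

55.50 hours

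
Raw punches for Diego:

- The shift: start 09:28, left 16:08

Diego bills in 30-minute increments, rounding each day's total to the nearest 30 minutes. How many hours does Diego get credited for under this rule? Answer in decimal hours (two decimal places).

The shift: 09:28–16:08 = 6 h 40 min → rounds to 6 h 30 min

6.50 hours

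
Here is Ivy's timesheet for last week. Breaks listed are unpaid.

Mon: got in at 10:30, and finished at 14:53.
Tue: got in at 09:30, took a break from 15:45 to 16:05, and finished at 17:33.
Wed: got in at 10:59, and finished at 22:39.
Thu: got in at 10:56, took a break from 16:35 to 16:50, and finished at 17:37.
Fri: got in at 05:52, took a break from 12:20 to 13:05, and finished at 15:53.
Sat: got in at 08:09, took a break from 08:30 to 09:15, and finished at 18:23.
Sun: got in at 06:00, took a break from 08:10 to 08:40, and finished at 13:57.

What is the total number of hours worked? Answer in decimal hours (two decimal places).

56.40 hours

Mon: 10:30–14:53 = 4 h 23 min
Tue: 09:30–17:33 = 8 h 3 min; less 20 min break → 7 h 43 min
Wed: 10:59–22:39 = 11 h 40 min
Thu: 10:56–17:37 = 6 h 41 min; less 15 min break → 6 h 26 min
Fri: 05:52–15:53 = 10 h 1 min; less 45 min break → 9 h 16 min
Sat: 08:09–18:23 = 10 h 14 min; less 45 min break → 9 h 29 min
Sun: 06:00–13:57 = 7 h 57 min; less 30 min break → 7 h 27 min
Total: 4 h 23 min + 7 h 43 min + 11 h 40 min + 6 h 26 min + 9 h 16 min + 9 h 29 min + 7 h 27 min = 56 h 24 min.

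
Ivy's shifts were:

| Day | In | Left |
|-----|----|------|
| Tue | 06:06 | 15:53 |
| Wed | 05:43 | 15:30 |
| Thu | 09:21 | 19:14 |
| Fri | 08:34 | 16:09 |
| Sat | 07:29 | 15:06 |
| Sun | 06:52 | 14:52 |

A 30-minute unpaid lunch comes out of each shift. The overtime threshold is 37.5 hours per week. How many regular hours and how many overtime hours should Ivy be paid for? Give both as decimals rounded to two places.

Tue: 06:06–15:53 = 9 h 47 min; less 30 min break → 9 h 17 min
Wed: 05:43–15:30 = 9 h 47 min; less 30 min break → 9 h 17 min
Thu: 09:21–19:14 = 9 h 53 min; less 30 min break → 9 h 23 min
Fri: 08:34–16:09 = 7 h 35 min; less 30 min break → 7 h 5 min
Sat: 07:29–15:06 = 7 h 37 min; less 30 min break → 7 h 7 min
Sun: 06:52–14:52 = 8 h 0 min; less 30 min break → 7 h 30 min
Total worked: 49 h 39 min = 49.65 h.
Threshold 37.5 h → overtime 12 h 9 min, regular 37 h 30 min.

Regular 37.50 hours, overtime 12.15 hours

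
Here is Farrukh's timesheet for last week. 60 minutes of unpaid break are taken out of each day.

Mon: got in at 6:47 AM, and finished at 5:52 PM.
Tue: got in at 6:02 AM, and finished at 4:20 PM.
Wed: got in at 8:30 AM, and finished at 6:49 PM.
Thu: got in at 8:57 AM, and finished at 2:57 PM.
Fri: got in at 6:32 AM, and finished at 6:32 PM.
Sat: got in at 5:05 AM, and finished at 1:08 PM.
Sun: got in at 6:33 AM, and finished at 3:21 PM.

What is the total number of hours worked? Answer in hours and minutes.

Mon: 6:47 AM–5:52 PM = 11 h 5 min; less 60 min break → 10 h 5 min
Tue: 6:02 AM–4:20 PM = 10 h 18 min; less 60 min break → 9 h 18 min
Wed: 8:30 AM–6:49 PM = 10 h 19 min; less 60 min break → 9 h 19 min
Thu: 8:57 AM–2:57 PM = 6 h 0 min; less 60 min break → 5 h 0 min
Fri: 6:32 AM–6:32 PM = 12 h 0 min; less 60 min break → 11 h 0 min
Sat: 5:05 AM–1:08 PM = 8 h 3 min; less 60 min break → 7 h 3 min
Sun: 6:33 AM–3:21 PM = 8 h 48 min; less 60 min break → 7 h 48 min
Total: 10 h 5 min + 9 h 18 min + 9 h 19 min + 5 h 0 min + 11 h 0 min + 7 h 3 min + 7 h 48 min = 59 h 33 min.

59 h 33 min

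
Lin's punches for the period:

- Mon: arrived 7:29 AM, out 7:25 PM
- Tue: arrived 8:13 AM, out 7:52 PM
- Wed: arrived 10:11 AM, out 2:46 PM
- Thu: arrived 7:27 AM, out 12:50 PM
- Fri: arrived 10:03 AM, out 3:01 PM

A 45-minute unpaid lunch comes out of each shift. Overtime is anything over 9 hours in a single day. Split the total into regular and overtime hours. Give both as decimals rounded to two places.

Regular 30.68 hours, overtime 4.08 hours

Mon: 7:29 AM–7:25 PM = 11 h 56 min; less 45 min break → 11 h 11 min
Tue: 8:13 AM–7:52 PM = 11 h 39 min; less 45 min break → 10 h 54 min
Wed: 10:11 AM–2:46 PM = 4 h 35 min; less 45 min break → 3 h 50 min
Thu: 7:27 AM–12:50 PM = 5 h 23 min; less 45 min break → 4 h 38 min
Fri: 10:03 AM–3:01 PM = 4 h 58 min; less 45 min break → 4 h 13 min
Mon reg 9 h 0 min / OT 2 h 11 min; Tue reg 9 h 0 min / OT 1 h 54 min; Wed reg 3 h 50 min / OT 0 h 0 min; Thu reg 4 h 38 min / OT 0 h 0 min; Fri reg 4 h 13 min / OT 0 h 0 min.
Totals: regular 30 h 41 min, overtime 4 h 5 min.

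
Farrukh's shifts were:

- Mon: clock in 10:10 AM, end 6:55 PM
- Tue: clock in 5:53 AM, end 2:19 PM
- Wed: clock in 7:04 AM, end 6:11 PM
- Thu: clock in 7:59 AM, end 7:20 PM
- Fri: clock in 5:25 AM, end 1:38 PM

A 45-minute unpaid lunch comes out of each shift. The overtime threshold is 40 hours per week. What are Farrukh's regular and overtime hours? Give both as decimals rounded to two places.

Regular 40.00 hours, overtime 4.12 hours

Mon: 10:10 AM–6:55 PM = 8 h 45 min; less 45 min break → 8 h 0 min
Tue: 5:53 AM–2:19 PM = 8 h 26 min; less 45 min break → 7 h 41 min
Wed: 7:04 AM–6:11 PM = 11 h 7 min; less 45 min break → 10 h 22 min
Thu: 7:59 AM–7:20 PM = 11 h 21 min; less 45 min break → 10 h 36 min
Fri: 5:25 AM–1:38 PM = 8 h 13 min; less 45 min break → 7 h 28 min
Total worked: 44 h 7 min = 44.12 h.
Threshold 40 h → overtime 4 h 7 min, regular 40 h 0 min.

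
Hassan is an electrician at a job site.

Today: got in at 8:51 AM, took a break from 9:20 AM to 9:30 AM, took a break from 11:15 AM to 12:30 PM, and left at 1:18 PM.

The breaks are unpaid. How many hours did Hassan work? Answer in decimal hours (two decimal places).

Today: 8:51 AM–1:18 PM = 4 h 27 min; less 85 min break → 3 h 2 min

3.03 hours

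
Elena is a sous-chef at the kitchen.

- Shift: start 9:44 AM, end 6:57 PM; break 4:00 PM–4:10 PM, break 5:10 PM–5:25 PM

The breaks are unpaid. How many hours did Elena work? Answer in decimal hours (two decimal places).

Shift: 9:44 AM–6:57 PM = 9 h 13 min; less 25 min break → 8 h 48 min

8.80 hours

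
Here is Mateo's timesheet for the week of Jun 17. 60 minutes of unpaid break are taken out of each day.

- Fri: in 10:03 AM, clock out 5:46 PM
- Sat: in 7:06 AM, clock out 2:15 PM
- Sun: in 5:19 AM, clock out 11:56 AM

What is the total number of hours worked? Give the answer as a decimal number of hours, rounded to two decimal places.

18.48 hours

Fri: 10:03 AM–5:46 PM = 7 h 43 min; less 60 min break → 6 h 43 min
Sat: 7:06 AM–2:15 PM = 7 h 9 min; less 60 min break → 6 h 9 min
Sun: 5:19 AM–11:56 AM = 6 h 37 min; less 60 min break → 5 h 37 min
Total: 6 h 43 min + 6 h 9 min + 5 h 37 min = 18 h 29 min.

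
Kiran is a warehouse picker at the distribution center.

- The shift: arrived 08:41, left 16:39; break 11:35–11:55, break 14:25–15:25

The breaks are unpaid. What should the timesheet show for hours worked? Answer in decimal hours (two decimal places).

6.63 hours

The shift: 08:41–16:39 = 7 h 58 min; less 80 min break → 6 h 38 min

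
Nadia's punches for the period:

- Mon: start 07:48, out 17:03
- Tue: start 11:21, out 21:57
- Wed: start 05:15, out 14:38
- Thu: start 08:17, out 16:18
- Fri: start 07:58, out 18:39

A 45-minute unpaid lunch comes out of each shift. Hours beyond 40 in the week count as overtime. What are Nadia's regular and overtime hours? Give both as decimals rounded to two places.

Regular 40.00 hours, overtime 4.18 hours

Mon: 07:48–17:03 = 9 h 15 min; less 45 min break → 8 h 30 min
Tue: 11:21–21:57 = 10 h 36 min; less 45 min break → 9 h 51 min
Wed: 05:15–14:38 = 9 h 23 min; less 45 min break → 8 h 38 min
Thu: 08:17–16:18 = 8 h 1 min; less 45 min break → 7 h 16 min
Fri: 07:58–18:39 = 10 h 41 min; less 45 min break → 9 h 56 min
Total worked: 44 h 11 min = 44.18 h.
Threshold 40 h → overtime 4 h 11 min, regular 40 h 0 min.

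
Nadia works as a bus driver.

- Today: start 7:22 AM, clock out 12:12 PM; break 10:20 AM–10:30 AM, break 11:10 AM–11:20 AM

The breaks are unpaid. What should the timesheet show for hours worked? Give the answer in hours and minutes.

4 h 30 min

Today: 7:22 AM–12:12 PM = 4 h 50 min; less 20 min break → 4 h 30 min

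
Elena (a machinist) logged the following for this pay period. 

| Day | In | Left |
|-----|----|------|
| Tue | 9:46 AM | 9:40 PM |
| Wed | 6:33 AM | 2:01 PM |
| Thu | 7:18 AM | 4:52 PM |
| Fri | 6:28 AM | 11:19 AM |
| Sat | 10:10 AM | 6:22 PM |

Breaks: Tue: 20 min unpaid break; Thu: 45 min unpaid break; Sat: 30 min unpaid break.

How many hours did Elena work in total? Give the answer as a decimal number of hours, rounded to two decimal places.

40.40 hours

Tue: 9:46 AM–9:40 PM = 11 h 54 min; less 20 min break → 11 h 34 min
Wed: 6:33 AM–2:01 PM = 7 h 28 min
Thu: 7:18 AM–4:52 PM = 9 h 34 min; less 45 min break → 8 h 49 min
Fri: 6:28 AM–11:19 AM = 4 h 51 min
Sat: 10:10 AM–6:22 PM = 8 h 12 min; less 30 min break → 7 h 42 min
Total: 11 h 34 min + 7 h 28 min + 8 h 49 min + 4 h 51 min + 7 h 42 min = 40 h 24 min.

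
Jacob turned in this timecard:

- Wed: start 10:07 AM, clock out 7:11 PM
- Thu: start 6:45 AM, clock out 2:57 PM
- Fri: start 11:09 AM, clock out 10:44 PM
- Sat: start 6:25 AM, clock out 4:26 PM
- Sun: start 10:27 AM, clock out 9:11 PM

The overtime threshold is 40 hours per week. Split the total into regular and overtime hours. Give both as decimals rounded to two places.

Wed: 10:07 AM–7:11 PM = 9 h 4 min
Thu: 6:45 AM–2:57 PM = 8 h 12 min
Fri: 11:09 AM–10:44 PM = 11 h 35 min
Sat: 6:25 AM–4:26 PM = 10 h 1 min
Sun: 10:27 AM–9:11 PM = 10 h 44 min
Total worked: 49 h 36 min = 49.60 h.
Threshold 40 h → overtime 9 h 36 min, regular 40 h 0 min.

Regular 40.00 hours, overtime 9.60 hours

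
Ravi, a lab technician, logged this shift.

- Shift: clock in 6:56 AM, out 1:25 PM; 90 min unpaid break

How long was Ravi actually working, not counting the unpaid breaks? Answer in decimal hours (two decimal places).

Shift: 6:56 AM–1:25 PM = 6 h 29 min; less 90 min break → 4 h 59 min

4.98 hours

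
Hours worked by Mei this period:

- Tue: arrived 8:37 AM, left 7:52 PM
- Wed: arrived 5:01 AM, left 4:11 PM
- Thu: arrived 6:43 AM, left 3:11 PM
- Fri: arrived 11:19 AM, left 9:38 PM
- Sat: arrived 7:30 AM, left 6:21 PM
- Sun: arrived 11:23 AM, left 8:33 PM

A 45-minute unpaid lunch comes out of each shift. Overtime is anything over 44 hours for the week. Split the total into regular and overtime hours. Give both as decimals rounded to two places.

Regular 44.00 hours, overtime 12.72 hours

Tue: 8:37 AM–7:52 PM = 11 h 15 min; less 45 min break → 10 h 30 min
Wed: 5:01 AM–4:11 PM = 11 h 10 min; less 45 min break → 10 h 25 min
Thu: 6:43 AM–3:11 PM = 8 h 28 min; less 45 min break → 7 h 43 min
Fri: 11:19 AM–9:38 PM = 10 h 19 min; less 45 min break → 9 h 34 min
Sat: 7:30 AM–6:21 PM = 10 h 51 min; less 45 min break → 10 h 6 min
Sun: 11:23 AM–8:33 PM = 9 h 10 min; less 45 min break → 8 h 25 min
Total worked: 56 h 43 min = 56.72 h.
Threshold 44 h → overtime 12 h 43 min, regular 44 h 0 min.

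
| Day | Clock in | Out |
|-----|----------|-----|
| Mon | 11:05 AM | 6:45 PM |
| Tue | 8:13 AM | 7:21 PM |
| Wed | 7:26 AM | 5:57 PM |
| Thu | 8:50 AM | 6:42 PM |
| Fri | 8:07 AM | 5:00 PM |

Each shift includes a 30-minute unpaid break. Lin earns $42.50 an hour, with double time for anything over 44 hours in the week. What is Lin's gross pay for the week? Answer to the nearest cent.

$2003.17

Mon: 11:05 AM–6:45 PM = 7 h 40 min; less 30 min break → 7 h 10 min
Tue: 8:13 AM–7:21 PM = 11 h 8 min; less 30 min break → 10 h 38 min
Wed: 7:26 AM–5:57 PM = 10 h 31 min; less 30 min break → 10 h 1 min
Thu: 8:50 AM–6:42 PM = 9 h 52 min; less 30 min break → 9 h 22 min
Fri: 8:07 AM–5:00 PM = 8 h 53 min; less 30 min break → 8 h 23 min
Total worked: 45 h 34 min = 2734 min.
Regular 44 h 0 min = 2640 min at $42.50/h; overtime 1 h 34 min = 94 min at $85.00/h.
Pay = (2640 × $42.50 + 94 × $85.00) ÷ 60 = $2003.17.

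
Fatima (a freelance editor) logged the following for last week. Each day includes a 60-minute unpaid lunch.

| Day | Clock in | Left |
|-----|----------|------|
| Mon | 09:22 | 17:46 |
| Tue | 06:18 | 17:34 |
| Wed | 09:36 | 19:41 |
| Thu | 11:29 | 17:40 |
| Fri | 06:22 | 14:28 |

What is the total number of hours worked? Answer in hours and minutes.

Mon: 09:22–17:46 = 8 h 24 min; less 60 min break → 7 h 24 min
Tue: 06:18–17:34 = 11 h 16 min; less 60 min break → 10 h 16 min
Wed: 09:36–19:41 = 10 h 5 min; less 60 min break → 9 h 5 min
Thu: 11:29–17:40 = 6 h 11 min; less 60 min break → 5 h 11 min
Fri: 06:22–14:28 = 8 h 6 min; less 60 min break → 7 h 6 min
Total: 7 h 24 min + 10 h 16 min + 9 h 5 min + 5 h 11 min + 7 h 6 min = 39 h 2 min.

39 h 2 min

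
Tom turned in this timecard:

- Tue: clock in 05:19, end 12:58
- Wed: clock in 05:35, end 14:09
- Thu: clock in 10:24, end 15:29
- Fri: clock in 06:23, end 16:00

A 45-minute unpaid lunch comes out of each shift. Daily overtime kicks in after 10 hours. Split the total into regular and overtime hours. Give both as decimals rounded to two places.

Regular 27.92 hours, overtime 0.00 hours

Tue: 05:19–12:58 = 7 h 39 min; less 45 min break → 6 h 54 min
Wed: 05:35–14:09 = 8 h 34 min; less 45 min break → 7 h 49 min
Thu: 10:24–15:29 = 5 h 5 min; less 45 min break → 4 h 20 min
Fri: 06:23–16:00 = 9 h 37 min; less 45 min break → 8 h 52 min
Tue reg 6 h 54 min / OT 0 h 0 min; Wed reg 7 h 49 min / OT 0 h 0 min; Thu reg 4 h 20 min / OT 0 h 0 min; Fri reg 8 h 52 min / OT 0 h 0 min.
Totals: regular 27 h 55 min, overtime 0 h 0 min.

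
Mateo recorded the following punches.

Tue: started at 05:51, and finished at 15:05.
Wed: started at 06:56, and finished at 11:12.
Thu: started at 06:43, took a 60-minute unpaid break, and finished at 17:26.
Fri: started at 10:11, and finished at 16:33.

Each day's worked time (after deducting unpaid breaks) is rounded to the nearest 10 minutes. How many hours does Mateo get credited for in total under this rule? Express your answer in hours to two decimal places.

29.50 hours

Tue: 05:51–15:05 = 9 h 14 min → rounds to 9 h 10 min
Wed: 06:56–11:12 = 4 h 16 min → rounds to 4 h 20 min
Thu: 06:43–17:26 = 10 h 43 min − 60 min = 9 h 43 min → rounds to 9 h 40 min
Fri: 10:11–16:33 = 6 h 22 min → rounds to 6 h 20 min
Total credited: 29 h 30 min.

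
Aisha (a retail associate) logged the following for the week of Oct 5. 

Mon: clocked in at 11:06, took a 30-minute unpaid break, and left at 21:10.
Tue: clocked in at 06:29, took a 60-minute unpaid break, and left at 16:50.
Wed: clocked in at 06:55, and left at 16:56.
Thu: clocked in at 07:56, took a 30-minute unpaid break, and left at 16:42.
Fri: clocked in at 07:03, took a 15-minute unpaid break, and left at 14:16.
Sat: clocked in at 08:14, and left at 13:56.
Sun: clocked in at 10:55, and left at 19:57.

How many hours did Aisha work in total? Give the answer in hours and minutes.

Mon: 11:06–21:10 = 10 h 4 min; less 30 min break → 9 h 34 min
Tue: 06:29–16:50 = 10 h 21 min; less 60 min break → 9 h 21 min
Wed: 06:55–16:56 = 10 h 1 min
Thu: 07:56–16:42 = 8 h 46 min; less 30 min break → 8 h 16 min
Fri: 07:03–14:16 = 7 h 13 min; less 15 min break → 6 h 58 min
Sat: 08:14–13:56 = 5 h 42 min
Sun: 10:55–19:57 = 9 h 2 min
Total: 9 h 34 min + 9 h 21 min + 10 h 1 min + 8 h 16 min + 6 h 58 min + 5 h 42 min + 9 h 2 min = 58 h 54 min.

58 h 54 min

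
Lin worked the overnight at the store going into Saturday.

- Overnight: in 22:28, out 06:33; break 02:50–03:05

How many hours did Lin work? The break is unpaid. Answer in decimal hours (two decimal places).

Overnight: 22:28 → midnight = 1 h 32 min; midnight → 06:33 = 6 h 33 min; span 8 h 5 min; less 15 min break → 7 h 50 min

7.83 hours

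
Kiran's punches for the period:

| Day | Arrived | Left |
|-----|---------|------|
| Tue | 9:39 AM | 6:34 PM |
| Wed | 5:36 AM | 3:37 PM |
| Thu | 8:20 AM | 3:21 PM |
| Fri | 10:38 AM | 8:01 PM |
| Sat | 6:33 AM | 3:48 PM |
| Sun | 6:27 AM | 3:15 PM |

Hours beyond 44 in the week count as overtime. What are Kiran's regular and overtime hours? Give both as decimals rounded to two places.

Tue: 9:39 AM–6:34 PM = 8 h 55 min
Wed: 5:36 AM–3:37 PM = 10 h 1 min
Thu: 8:20 AM–3:21 PM = 7 h 1 min
Fri: 10:38 AM–8:01 PM = 9 h 23 min
Sat: 6:33 AM–3:48 PM = 9 h 15 min
Sun: 6:27 AM–3:15 PM = 8 h 48 min
Total worked: 53 h 23 min = 53.38 h.
Threshold 44 h → overtime 9 h 23 min, regular 44 h 0 min.

Regular 44.00 hours, overtime 9.38 hours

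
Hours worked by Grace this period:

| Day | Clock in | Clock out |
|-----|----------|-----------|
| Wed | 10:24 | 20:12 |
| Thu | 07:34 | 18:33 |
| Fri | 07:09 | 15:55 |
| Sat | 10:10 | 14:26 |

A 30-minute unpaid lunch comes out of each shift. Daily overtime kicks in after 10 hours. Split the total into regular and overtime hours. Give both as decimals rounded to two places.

Wed: 10:24–20:12 = 9 h 48 min; less 30 min break → 9 h 18 min
Thu: 07:34–18:33 = 10 h 59 min; less 30 min break → 10 h 29 min
Fri: 07:09–15:55 = 8 h 46 min; less 30 min break → 8 h 16 min
Sat: 10:10–14:26 = 4 h 16 min; less 30 min break → 3 h 46 min
Wed reg 9 h 18 min / OT 0 h 0 min; Thu reg 10 h 0 min / OT 0 h 29 min; Fri reg 8 h 16 min / OT 0 h 0 min; Sat reg 3 h 46 min / OT 0 h 0 min.
Totals: regular 31 h 20 min, overtime 0 h 29 min.

Regular 31.33 hours, overtime 0.48 hours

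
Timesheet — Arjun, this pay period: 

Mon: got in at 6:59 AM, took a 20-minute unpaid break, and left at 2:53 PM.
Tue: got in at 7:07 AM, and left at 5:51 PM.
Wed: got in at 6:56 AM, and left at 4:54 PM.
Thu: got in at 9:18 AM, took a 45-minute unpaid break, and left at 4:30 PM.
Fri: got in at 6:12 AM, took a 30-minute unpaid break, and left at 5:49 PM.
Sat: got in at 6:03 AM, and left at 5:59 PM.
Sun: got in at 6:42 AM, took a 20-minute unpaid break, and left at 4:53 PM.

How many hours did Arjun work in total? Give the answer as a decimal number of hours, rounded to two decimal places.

Mon: 6:59 AM–2:53 PM = 7 h 54 min; less 20 min break → 7 h 34 min
Tue: 7:07 AM–5:51 PM = 10 h 44 min
Wed: 6:56 AM–4:54 PM = 9 h 58 min
Thu: 9:18 AM–4:30 PM = 7 h 12 min; less 45 min break → 6 h 27 min
Fri: 6:12 AM–5:49 PM = 11 h 37 min; less 30 min break → 11 h 7 min
Sat: 6:03 AM–5:59 PM = 11 h 56 min
Sun: 6:42 AM–4:53 PM = 10 h 11 min; less 20 min break → 9 h 51 min
Total: 7 h 34 min + 10 h 44 min + 9 h 58 min + 6 h 27 min + 11 h 7 min + 11 h 56 min + 9 h 51 min = 67 h 37 min.

67.62 hours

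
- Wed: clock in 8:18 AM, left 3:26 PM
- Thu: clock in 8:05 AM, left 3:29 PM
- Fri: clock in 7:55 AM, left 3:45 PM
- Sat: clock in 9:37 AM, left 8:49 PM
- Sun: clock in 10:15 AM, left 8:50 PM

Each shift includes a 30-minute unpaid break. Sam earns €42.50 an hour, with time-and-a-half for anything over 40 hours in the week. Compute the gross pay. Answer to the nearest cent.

Wed: 8:18 AM–3:26 PM = 7 h 8 min; less 30 min break → 6 h 38 min
Thu: 8:05 AM–3:29 PM = 7 h 24 min; less 30 min break → 6 h 54 min
Fri: 7:55 AM–3:45 PM = 7 h 50 min; less 30 min break → 7 h 20 min
Sat: 9:37 AM–8:49 PM = 11 h 12 min; less 30 min break → 10 h 42 min
Sun: 10:15 AM–8:50 PM = 10 h 35 min; less 30 min break → 10 h 5 min
Total worked: 41 h 39 min = 2499 min.
Regular 40 h 0 min = 2400 min at €42.50/h; overtime 1 h 39 min = 99 min at €63.75/h.
Pay = (2400 × €42.50 + 99 × €63.75) ÷ 60 = €1805.19.

€1805.19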